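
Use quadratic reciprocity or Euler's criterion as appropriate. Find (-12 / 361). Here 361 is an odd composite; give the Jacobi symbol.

First reduce: -12 ≡ 349 (mod 361).
Reciprocity: 349 ≡ 1 and 361 ≡ 1 (mod 4), so (349/361) = +(361/349).
Reduce top mod 349: now compute (12/349).
Pull out 2^2: since 349 ≡ 5 (mod 8), (2/349) = -1, so (2/349)^2 = +1.
Reciprocity: 3 ≡ 3 and 349 ≡ 1 (mod 4), so (3/349) = +(349/3).
Reduce top mod 3: now compute (1/3).
Reached (1/3) = 1. Collecting the sign flips along the way, the symbol is +1.

1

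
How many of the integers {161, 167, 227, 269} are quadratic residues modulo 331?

3

(161/331) = +1 → QR.
(167/331) = +1 → QR.
(227/331) = -1 → non-residue.
(269/331) = +1 → QR.
Total quadratic residues among the 4: 3.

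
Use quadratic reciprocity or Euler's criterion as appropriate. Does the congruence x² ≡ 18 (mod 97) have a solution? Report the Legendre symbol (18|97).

1

Pull out 2: since 97 ≡ 1 (mod 8), (2/97) = +1.
Reciprocity: 9 ≡ 1 and 97 ≡ 1 (mod 4), so (9/97) = +(97/9).
Reduce top mod 9: now compute (7/9).
Reciprocity: 7 ≡ 3 and 9 ≡ 1 (mod 4), so (7/9) = +(9/7).
Reduce top mod 7: now compute (2/7).
Pull out 2: since 7 ≡ 7 (mod 8), (2/7) = +1.
Reached (1/7) = 1. Collecting the sign flips along the way, the symbol is +1.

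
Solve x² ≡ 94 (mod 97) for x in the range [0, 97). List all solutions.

26, 71

97 ≡ 1 (mod 4), so we find a root by search.
Trying successive values, 26² = 676 ≡ 94 (mod 97). The other root is 97 − 26 = 71.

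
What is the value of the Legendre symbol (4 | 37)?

Euler's criterion: (4/37) ≡ 4^18 (mod 37).
4^2 ≡ 16 (mod 37)
4^4 ≡ 34 (mod 37)
4^8 ≡ 9 (mod 37)
4^16 ≡ 7 (mod 37)
4^18 = 4^(16+2) ≡ 1 (mod 37).
Result is 1, so (4/37) = 1.

1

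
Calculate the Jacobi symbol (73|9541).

-1

Reciprocity: 73 ≡ 1 and 9541 ≡ 1 (mod 4), so (73/9541) = +(9541/73).
Reduce top mod 73: now compute (51/73).
Reciprocity: 51 ≡ 3 and 73 ≡ 1 (mod 4), so (51/73) = +(73/51).
Reduce top mod 51: now compute (22/51).
Pull out 2: since 51 ≡ 3 (mod 8), (2/51) = -1.
Reciprocity: 11 ≡ 3 and 51 ≡ 3 (mod 4), so (11/51) = −(51/11).
Reduce top mod 11: now compute (7/11).
Reciprocity: 7 ≡ 3 and 11 ≡ 3 (mod 4), so (7/11) = −(11/7).
Reduce top mod 7: now compute (4/7).
Pull out 2^2: since 7 ≡ 7 (mod 8), (2/7) = +1, so (2/7)^2 = +1.
Reached (1/7) = 1. Collecting the sign flips along the way, the symbol is -1.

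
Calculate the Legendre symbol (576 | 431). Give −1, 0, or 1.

1

First reduce: 576 ≡ 145 (mod 431).
Reciprocity: 145 ≡ 1 and 431 ≡ 3 (mod 4), so (145/431) = +(431/145).
Reduce top mod 145: now compute (141/145).
Reciprocity: 141 ≡ 1 and 145 ≡ 1 (mod 4), so (141/145) = +(145/141).
Reduce top mod 141: now compute (4/141).
Pull out 2^2: since 141 ≡ 5 (mod 8), (2/141) = -1, so (2/141)^2 = +1.
Reached (1/141) = 1. Collecting the sign flips along the way, the symbol is +1.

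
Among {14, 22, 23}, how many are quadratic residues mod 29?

2

(14/29) = -1 → non-residue.
(22/29) = +1 → QR.
(23/29) = +1 → QR.
Total quadratic residues among the 3: 2.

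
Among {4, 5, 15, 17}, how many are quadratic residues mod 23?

1

(4/23) = +1 → QR.
(5/23) = -1 → non-residue.
(15/23) = -1 → non-residue.
(17/23) = -1 → non-residue.
Total quadratic residues among the 4: 1.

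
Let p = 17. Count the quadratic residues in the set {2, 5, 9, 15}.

(2/17) = +1 → QR.
(5/17) = -1 → non-residue.
(9/17) = +1 → QR.
(15/17) = +1 → QR.
Total quadratic residues among the 4: 3.

3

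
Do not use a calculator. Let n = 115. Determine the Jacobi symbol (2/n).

-1

Pull out 2: since 115 ≡ 3 (mod 8), (2/115) = -1.
Reached (1/115) = 1. Collecting the sign flips along the way, the symbol is -1.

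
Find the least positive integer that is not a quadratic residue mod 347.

(2/347) = −1, so 2 is the smallest positive non-residue mod 347.

2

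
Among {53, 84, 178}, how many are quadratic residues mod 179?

(53/179) = -1 → non-residue.
(84/179) = -1 → non-residue.
(178/179) = -1 → non-residue.
Total quadratic residues among the 3: 0.

0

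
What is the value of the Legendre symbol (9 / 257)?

Reciprocity: 9 ≡ 1 and 257 ≡ 1 (mod 4), so (9/257) = +(257/9).
Reduce top mod 9: now compute (5/9).
Reciprocity: 5 ≡ 1 and 9 ≡ 1 (mod 4), so (5/9) = +(9/5).
Reduce top mod 5: now compute (4/5).
Pull out 2^2: since 5 ≡ 5 (mod 8), (2/5) = -1, so (2/5)^2 = +1.
Reached (1/5) = 1. Collecting the sign flips along the way, the symbol is +1.

1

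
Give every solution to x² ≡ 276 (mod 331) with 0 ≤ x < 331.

40, 291

Since 331 ≡ 3 (mod 4), a square root of 276 is 276^((331+1)/4) = 276^83 mod 331.
Repeated squaring: 276^2≡46, 276^4≡130, 276^8≡19, 276^16≡30, 276^32≡238, 276^64≡43 (mod 331).
276^83 = 276^(64+16+2+1) ≡ 291 (mod 331).
Check: 291² = 84681 ≡ 276 (mod 331). The two roots are 40 and 291.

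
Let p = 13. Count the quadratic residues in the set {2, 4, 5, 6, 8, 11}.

1

(2/13) = -1 → non-residue.
(4/13) = +1 → QR.
(5/13) = -1 → non-residue.
(6/13) = -1 → non-residue.
(8/13) = -1 → non-residue.
(11/13) = -1 → non-residue.
Total quadratic residues among the 6: 1.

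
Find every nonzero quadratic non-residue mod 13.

Square k = 1,…,6 (k and 13−k give the same square):
1²=1, 2²=4, 3²=9, 4²≡3, 5²≡12, 6²≡10 (mod 13).
The residues are {1, 3, 4, 9, 10, 12}; the non-residues are the remaining 6 nonzero classes.

2,5,6,7,8,11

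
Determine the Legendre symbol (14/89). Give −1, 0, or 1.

Pull out 2: since 89 ≡ 1 (mod 8), (2/89) = +1.
Reciprocity: 7 ≡ 3 and 89 ≡ 1 (mod 4), so (7/89) = +(89/7).
Reduce top mod 7: now compute (5/7).
Reciprocity: 5 ≡ 1 and 7 ≡ 3 (mod 4), so (5/7) = +(7/5).
Reduce top mod 5: now compute (2/5).
Pull out 2: since 5 ≡ 5 (mod 8), (2/5) = -1.
Reached (1/5) = 1. Collecting the sign flips along the way, the symbol is -1.

-1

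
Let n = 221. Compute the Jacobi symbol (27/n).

-1

Reciprocity: 27 ≡ 3 and 221 ≡ 1 (mod 4), so (27/221) = +(221/27).
Reduce top mod 27: now compute (5/27).
Reciprocity: 5 ≡ 1 and 27 ≡ 3 (mod 4), so (5/27) = +(27/5).
Reduce top mod 5: now compute (2/5).
Pull out 2: since 5 ≡ 5 (mod 8), (2/5) = -1.
Reached (1/5) = 1. Collecting the sign flips along the way, the symbol is -1.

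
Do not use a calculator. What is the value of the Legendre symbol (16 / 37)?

Pull out 2^4: since 37 ≡ 5 (mod 8), (2/37) = -1, so (2/37)^4 = +1.
Reached (1/37) = 1. Collecting the sign flips along the way, the symbol is +1.

1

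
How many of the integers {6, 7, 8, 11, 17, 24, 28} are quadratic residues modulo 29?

4

(6/29) = +1 → QR.
(7/29) = +1 → QR.
(8/29) = -1 → non-residue.
(11/29) = -1 → non-residue.
(17/29) = -1 → non-residue.
(24/29) = +1 → QR.
(28/29) = +1 → QR.
Total quadratic residues among the 7: 4.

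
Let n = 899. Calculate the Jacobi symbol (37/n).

Reciprocity: 37 ≡ 1 and 899 ≡ 3 (mod 4), so (37/899) = +(899/37).
Reduce top mod 37: now compute (11/37).
Reciprocity: 11 ≡ 3 and 37 ≡ 1 (mod 4), so (11/37) = +(37/11).
Reduce top mod 11: now compute (4/11).
Pull out 2^2: since 11 ≡ 3 (mod 8), (2/11) = -1, so (2/11)^2 = +1.
Reached (1/11) = 1. Collecting the sign flips along the way, the symbol is +1.

1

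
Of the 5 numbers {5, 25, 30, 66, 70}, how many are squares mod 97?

(5/97) = -1 → non-residue.
(25/97) = +1 → QR.
(30/97) = -1 → non-residue.
(66/97) = +1 → QR.
(70/97) = +1 → QR.
Total quadratic residues among the 5: 3.

3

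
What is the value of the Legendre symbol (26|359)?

Pull out 2: since 359 ≡ 7 (mod 8), (2/359) = +1.
Reciprocity: 13 ≡ 1 and 359 ≡ 3 (mod 4), so (13/359) = +(359/13).
Reduce top mod 13: now compute (8/13).
Pull out 2^3: since 13 ≡ 5 (mod 8), (2/13) = -1, so (2/13)^3 = -1.
Reached (1/13) = 1. Collecting the sign flips along the way, the symbol is -1.

-1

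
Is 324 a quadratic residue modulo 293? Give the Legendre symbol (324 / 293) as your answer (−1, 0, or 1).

1

Euler's criterion: (324/293) ≡ 31^146 (mod 293).
31^2 ≡ 82 (mod 293)
31^4 ≡ 278 (mod 293)
31^8 ≡ 225 (mod 293)
31^16 ≡ 229 (mod 293)
31^32 ≡ 287 (mod 293)
31^64 ≡ 36 (mod 293)
31^128 ≡ 124 (mod 293)
31^146 = 31^(128+16+2) ≡ 1 (mod 293).
Result is 1, so (324/293) = 1.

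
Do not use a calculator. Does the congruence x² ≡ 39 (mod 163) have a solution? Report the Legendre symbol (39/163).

Euler's criterion: (39/163) ≡ 39^81 (mod 163).
39^2 ≡ 54 (mod 163)
39^4 ≡ 145 (mod 163)
39^8 ≡ 161 (mod 163)
39^16 ≡ 4 (mod 163)
39^32 ≡ 16 (mod 163)
39^64 ≡ 93 (mod 163)
39^81 = 39^(64+16+1) ≡ 1 (mod 163).
Result is 1, so (39/163) = 1.

1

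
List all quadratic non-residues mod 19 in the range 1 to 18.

2, 3, 8, 10, 12, 13, 14, 15, 18

Square k = 1,…,9 (k and 19−k give the same square):
1²=1, 2²=4, 3²=9, 4²=16, 5²≡6, 6²≡17, 7²≡11, 8²≡7, 9²≡5 (mod 19).
The residues are {1, 4, 5, 6, 7, 9, 11, 16, 17}; the non-residues are the remaining 9 nonzero classes.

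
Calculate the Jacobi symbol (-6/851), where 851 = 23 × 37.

First reduce: -6 ≡ 845 (mod 851).
Reciprocity: 845 ≡ 1 and 851 ≡ 3 (mod 4), so (845/851) = +(851/845).
Reduce top mod 845: now compute (6/845).
Pull out 2: since 845 ≡ 5 (mod 8), (2/845) = -1.
Reciprocity: 3 ≡ 3 and 845 ≡ 1 (mod 4), so (3/845) = +(845/3).
Reduce top mod 3: now compute (2/3).
Pull out 2: since 3 ≡ 3 (mod 8), (2/3) = -1.
Reached (1/3) = 1. Collecting the sign flips along the way, the symbol is +1.

1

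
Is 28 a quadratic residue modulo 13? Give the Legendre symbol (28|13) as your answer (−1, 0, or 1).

Euler's criterion: (28/13) ≡ 2^6 (mod 13).
2^2 ≡ 4 (mod 13)
2^4 ≡ 3 (mod 13)
2^6 = 2^(4+2) ≡ 12 (mod 13).
Result is 12 ≡ −1, so (28/13) = −1.

-1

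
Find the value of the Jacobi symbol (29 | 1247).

0

Reciprocity: 29 ≡ 1 and 1247 ≡ 3 (mod 4), so (29/1247) = +(1247/29).
Reduce top mod 29: now compute (0/29).
Top reduces to 0: gcd > 1, so the symbol is 0.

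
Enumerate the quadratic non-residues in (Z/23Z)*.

5, 7, 10, 11, 14, 15, 17, 19, 20, 21, 22

Square k = 1,…,11 (k and 23−k give the same square):
1²=1, 2²=4, 3²=9, 4²=16, 5²≡2, 6²≡13, 7²≡3, 8²≡18, 9²≡12, 10²≡8, 11²≡6 (mod 23).
The residues are {1, 2, 3, 4, 6, 8, 9, 12, 13, 16, 18}; the non-residues are the remaining 11 nonzero classes.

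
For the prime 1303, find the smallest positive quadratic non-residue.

(2/1303) = +1, so 2 is a residue.
(3/1303) = −1, so 3 is the smallest positive non-residue mod 1303.

3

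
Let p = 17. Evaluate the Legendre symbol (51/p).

First reduce: 51 ≡ 0 (mod 17).
Top reduces to 0: gcd > 1, so the symbol is 0.

0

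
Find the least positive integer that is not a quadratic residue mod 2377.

(2/2377) = +1, so 2 is a residue.
(3/2377) = +1, so 3 is a residue.
(4/2377) = +1, so 4 is a residue.
(5/2377) = −1, so 5 is the smallest positive non-residue mod 2377.

5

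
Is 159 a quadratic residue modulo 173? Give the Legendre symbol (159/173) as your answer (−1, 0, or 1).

Euler's criterion: (159/173) ≡ 159^86 (mod 173).
159^2 ≡ 23 (mod 173)
159^4 ≡ 10 (mod 173)
159^8 ≡ 100 (mod 173)
159^16 ≡ 139 (mod 173)
159^32 ≡ 118 (mod 173)
159^64 ≡ 84 (mod 173)
159^86 = 159^(64+16+4+2) ≡ 1 (mod 173).
Result is 1, so (159/173) = 1.

1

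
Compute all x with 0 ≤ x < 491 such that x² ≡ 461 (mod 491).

Since 491 ≡ 3 (mod 4), a square root of 461 is 461^((491+1)/4) = 461^123 mod 491.
Repeated squaring: 461^2≡409, 461^4≡341, 461^8≡405, 461^16≡31, 461^32≡470, 461^64≡441 (mod 491).
461^123 = 461^(64+32+16+8+2+1) ≡ 437 (mod 491).
Check: 437² = 190969 ≡ 461 (mod 491). The two roots are 54 and 437.

54, 437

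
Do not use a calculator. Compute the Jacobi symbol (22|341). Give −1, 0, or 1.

0

Pull out 2: since 341 ≡ 5 (mod 8), (2/341) = -1.
Reciprocity: 11 ≡ 3 and 341 ≡ 1 (mod 4), so (11/341) = +(341/11).
Reduce top mod 11: now compute (0/11).
Top reduces to 0: gcd > 1, so the symbol is 0.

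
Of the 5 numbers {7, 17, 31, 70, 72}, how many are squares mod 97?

3

(7/97) = -1 → non-residue.
(17/97) = -1 → non-residue.
(31/97) = +1 → QR.
(70/97) = +1 → QR.
(72/97) = +1 → QR.
Total quadratic residues among the 5: 3.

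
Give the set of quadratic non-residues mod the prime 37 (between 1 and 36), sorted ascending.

Square k = 1,…,18 (k and 37−k give the same square):
1²=1, 2²=4, 3²=9, 4²=16, 5²=25, 6²=36, 7²≡12, 8²≡27, 9²≡7, 10²≡26, 11²≡10, 12²≡33, 13²≡21, 14²≡11, 15²≡3, 16²≡34, 17²≡30, 18²≡28 (mod 37).
The residues are {1, 3, 4, 7, 9, 10, 11, 12, 16, 21, 25, 26, 27, 28, 30, 33, 34, 36}; the non-residues are the remaining 18 nonzero classes.

2,5,6,8,13,14,15,17,18,19,20,22,23,24,29,31,32,35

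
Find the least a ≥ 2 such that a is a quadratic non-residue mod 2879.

7

(2/2879) = +1, so 2 is a residue.
(3/2879) = +1, so 3 is a residue.
(4/2879) = +1, so 4 is a residue.
(5/2879) = +1, so 5 is a residue.
(6/2879) = +1, so 6 is a residue.
(7/2879) = −1, so 7 is the smallest positive non-residue mod 2879.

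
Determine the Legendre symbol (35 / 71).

-1

Euler's criterion: (35/71) ≡ 35^35 (mod 71).
35^2 ≡ 18 (mod 71)
35^4 ≡ 40 (mod 71)
35^8 ≡ 38 (mod 71)
35^16 ≡ 24 (mod 71)
35^32 ≡ 8 (mod 71)
35^35 = 35^(32+2+1) ≡ 70 (mod 71).
Result is 70 ≡ −1, so (35/71) = −1.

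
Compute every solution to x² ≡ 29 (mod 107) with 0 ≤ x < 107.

52, 55

Since 107 ≡ 3 (mod 4), a square root of 29 is 29^((107+1)/4) = 29^27 mod 107.
Repeated squaring: 29^2≡92, 29^4≡11, 29^8≡14, 29^16≡89 (mod 107).
29^27 = 29^(16+8+2+1) ≡ 52 (mod 107).
Check: 52² = 2704 ≡ 29 (mod 107). The two roots are 52 and 55.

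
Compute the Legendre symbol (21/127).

1

Reciprocity: 21 ≡ 1 and 127 ≡ 3 (mod 4), so (21/127) = +(127/21).
Reduce top mod 21: now compute (1/21).
Reached (1/21) = 1. Collecting the sign flips along the way, the symbol is +1.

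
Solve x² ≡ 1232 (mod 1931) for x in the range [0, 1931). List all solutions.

663, 1268

Since 1931 ≡ 3 (mod 4), a square root of 1232 is 1232^((1931+1)/4) = 1232^483 mod 1931.
Repeated squaring: 1232^2≡58, 1232^4≡1433, 1232^8≡836, 1232^16≡1805, 1232^32≡428, 1232^64≡1670, 1232^128≡536, 1232^256≡1508 (mod 1931).
1232^483 = 1232^(256+128+64+32+2+1) ≡ 663 (mod 1931).
Check: 663² = 439569 ≡ 1232 (mod 1931). The two roots are 663 and 1268.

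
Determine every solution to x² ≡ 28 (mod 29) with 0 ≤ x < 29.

29 ≡ 1 (mod 4), so we find a root by search.
Trying successive values, 12² = 144 ≡ 28 (mod 29). The other root is 29 − 12 = 17.

12, 17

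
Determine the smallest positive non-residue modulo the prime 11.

(2/11) = −1, so 2 is the smallest positive non-residue mod 11.

2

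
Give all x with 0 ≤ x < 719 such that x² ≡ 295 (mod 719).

225, 494

Since 719 ≡ 3 (mod 4), a square root of 295 is 295^((719+1)/4) = 295^180 mod 719.
Repeated squaring: 295^2≡26, 295^4≡676, 295^8≡411, 295^16≡675, 295^32≡498, 295^64≡668, 295^128≡444 (mod 719).
295^180 = 295^(128+32+16+4) ≡ 225 (mod 719).
Check: 225² = 50625 ≡ 295 (mod 719). The two roots are 225 and 494.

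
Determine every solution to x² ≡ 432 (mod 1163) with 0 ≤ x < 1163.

Since 1163 ≡ 3 (mod 4), a square root of 432 is 432^((1163+1)/4) = 432^291 mod 1163.
Repeated squaring: 432^2≡544, 432^4≡534, 432^8≡221, 432^16≡1158, 432^32≡25, 432^64≡625, 432^128≡1020, 432^256≡678 (mod 1163).
432^291 = 432^(256+32+2+1) ≡ 115 (mod 1163).
Check: 115² = 13225 ≡ 432 (mod 1163). The two roots are 115 and 1048.

115, 1048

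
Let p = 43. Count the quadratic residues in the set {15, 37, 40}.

2

(15/43) = +1 → QR.
(37/43) = -1 → non-residue.
(40/43) = +1 → QR.
Total quadratic residues among the 3: 2.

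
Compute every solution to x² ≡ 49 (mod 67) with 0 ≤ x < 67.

Since 67 ≡ 3 (mod 4), a square root of 49 is 49^((67+1)/4) = 49^17 mod 67.
Repeated squaring: 49^2≡56, 49^4≡54, 49^8≡35, 49^16≡19 (mod 67).
49^17 = 49^(16+1) ≡ 60 (mod 67).
Check: 60² = 3600 ≡ 49 (mod 67). The two roots are 7 and 60.

7, 60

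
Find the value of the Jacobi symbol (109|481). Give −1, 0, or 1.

1

Reciprocity: 109 ≡ 1 and 481 ≡ 1 (mod 4), so (109/481) = +(481/109).
Reduce top mod 109: now compute (45/109).
Reciprocity: 45 ≡ 1 and 109 ≡ 1 (mod 4), so (45/109) = +(109/45).
Reduce top mod 45: now compute (19/45).
Reciprocity: 19 ≡ 3 and 45 ≡ 1 (mod 4), so (19/45) = +(45/19).
Reduce top mod 19: now compute (7/19).
Reciprocity: 7 ≡ 3 and 19 ≡ 3 (mod 4), so (7/19) = −(19/7).
Reduce top mod 7: now compute (5/7).
Reciprocity: 5 ≡ 1 and 7 ≡ 3 (mod 4), so (5/7) = +(7/5).
Reduce top mod 5: now compute (2/5).
Pull out 2: since 5 ≡ 5 (mod 8), (2/5) = -1.
Reached (1/5) = 1. Collecting the sign flips along the way, the symbol is +1.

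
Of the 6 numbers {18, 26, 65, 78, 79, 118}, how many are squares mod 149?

2

(18/149) = -1 → non-residue.
(26/149) = +1 → QR.
(65/149) = -1 → non-residue.
(78/149) = -1 → non-residue.
(79/149) = -1 → non-residue.
(118/149) = +1 → QR.
Total quadratic residues among the 6: 2.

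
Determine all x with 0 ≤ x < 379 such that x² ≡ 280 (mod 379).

Since 379 ≡ 3 (mod 4), a square root of 280 is 280^((379+1)/4) = 280^95 mod 379.
Repeated squaring: 280^2≡326, 280^4≡156, 280^8≡80, 280^16≡336, 280^32≡333, 280^64≡221 (mod 379).
280^95 = 280^(64+16+8+4+2+1) ≡ 118 (mod 379).
Check: 118² = 13924 ≡ 280 (mod 379). The two roots are 118 and 261.

118, 261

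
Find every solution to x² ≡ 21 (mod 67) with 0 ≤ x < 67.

17, 50

Since 67 ≡ 3 (mod 4), a square root of 21 is 21^((67+1)/4) = 21^17 mod 67.
Repeated squaring: 21^2≡39, 21^4≡47, 21^8≡65, 21^16≡4 (mod 67).
21^17 = 21^(16+1) ≡ 17 (mod 67).
Check: 17² = 289 ≡ 21 (mod 67). The two roots are 17 and 50.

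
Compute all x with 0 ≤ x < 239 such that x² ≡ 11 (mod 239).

Since 239 ≡ 3 (mod 4), a square root of 11 is 11^((239+1)/4) = 11^60 mod 239.
Repeated squaring: 11^2≡121, 11^4≡62, 11^8≡20, 11^16≡161, 11^32≡109 (mod 239).
11^60 = 11^(32+16+8+4) ≡ 49 (mod 239).
Check: 49² = 2401 ≡ 11 (mod 239). The two roots are 49 and 190.

49, 190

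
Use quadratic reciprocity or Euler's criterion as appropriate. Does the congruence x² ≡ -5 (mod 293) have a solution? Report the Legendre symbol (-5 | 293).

-1

Euler's criterion: (-5/293) ≡ 288^146 (mod 293).
288^2 ≡ 25 (mod 293)
288^4 ≡ 39 (mod 293)
288^8 ≡ 56 (mod 293)
288^16 ≡ 206 (mod 293)
288^32 ≡ 244 (mod 293)
288^64 ≡ 57 (mod 293)
288^128 ≡ 26 (mod 293)
288^146 = 288^(128+16+2) ≡ 292 (mod 293).
Result is 292 ≡ −1, so (-5/293) = −1.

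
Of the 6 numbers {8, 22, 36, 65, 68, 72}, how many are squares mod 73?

(8/73) = +1 → QR.
(22/73) = -1 → non-residue.
(36/73) = +1 → QR.
(65/73) = +1 → QR.
(68/73) = -1 → non-residue.
(72/73) = +1 → QR.
Total quadratic residues among the 6: 4.

4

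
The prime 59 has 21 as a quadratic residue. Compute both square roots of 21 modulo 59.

Since 59 ≡ 3 (mod 4), a square root of 21 is 21^((59+1)/4) = 21^15 mod 59.
Repeated squaring: 21^2≡28, 21^4≡17, 21^8≡53 (mod 59).
21^15 = 21^(8+4+2+1) ≡ 27 (mod 59).
Check: 27² = 729 ≡ 21 (mod 59). The two roots are 27 and 32.

27, 32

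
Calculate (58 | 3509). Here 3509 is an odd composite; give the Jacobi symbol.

0

Pull out 2: since 3509 ≡ 5 (mod 8), (2/3509) = -1.
Reciprocity: 29 ≡ 1 and 3509 ≡ 1 (mod 4), so (29/3509) = +(3509/29).
Reduce top mod 29: now compute (0/29).
Top reduces to 0: gcd > 1, so the symbol is 0.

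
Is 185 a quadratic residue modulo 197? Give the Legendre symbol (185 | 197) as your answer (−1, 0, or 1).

-1

Euler's criterion: (185/197) ≡ 185^98 (mod 197).
185^2 ≡ 144 (mod 197)
185^4 ≡ 51 (mod 197)
185^8 ≡ 40 (mod 197)
185^16 ≡ 24 (mod 197)
185^32 ≡ 182 (mod 197)
185^64 ≡ 28 (mod 197)
185^98 = 185^(64+32+2) ≡ 196 (mod 197).
Result is 196 ≡ −1, so (185/197) = −1.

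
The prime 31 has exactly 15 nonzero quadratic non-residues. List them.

3,6,11,12,13,15,17,21,22,23,24,26,27,29,30

Square k = 1,…,15 (k and 31−k give the same square):
1²=1, 2²=4, 3²=9, 4²=16, 5²=25, 6²≡5, 7²≡18, 8²≡2, 9²≡19, 10²≡7, 11²≡28, 12²≡20, 13²≡14, 14²≡10, 15²≡8 (mod 31).
The residues are {1, 2, 4, 5, 7, 8, 9, 10, 14, 16, 18, 19, 20, 25, 28}; the non-residues are the remaining 15 nonzero classes.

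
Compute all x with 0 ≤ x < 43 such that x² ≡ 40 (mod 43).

13, 30

Since 43 ≡ 3 (mod 4), a square root of 40 is 40^((43+1)/4) = 40^11 mod 43.
Repeated squaring: 40^2≡9, 40^4≡38, 40^8≡25 (mod 43).
40^11 = 40^(8+2+1) ≡ 13 (mod 43).
Check: 13² = 169 ≡ 40 (mod 43). The two roots are 13 and 30.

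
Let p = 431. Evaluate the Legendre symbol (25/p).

Reciprocity: 25 ≡ 1 and 431 ≡ 3 (mod 4), so (25/431) = +(431/25).
Reduce top mod 25: now compute (6/25).
Pull out 2: since 25 ≡ 1 (mod 8), (2/25) = +1.
Reciprocity: 3 ≡ 3 and 25 ≡ 1 (mod 4), so (3/25) = +(25/3).
Reduce top mod 3: now compute (1/3).
Reached (1/3) = 1. Collecting the sign flips along the way, the symbol is +1.

1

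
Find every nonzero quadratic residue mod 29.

1 4 5 6 7 9 13 16 20 22 23 24 25 28

Square k = 1,…,14 (k and 29−k give the same square):
1²=1, 2²=4, 3²=9, 4²=16, 5²=25, 6²≡7, 7²≡20, 8²≡6, 9²≡23, 10²≡13, 11²≡5, 12²≡28, 13²≡24, 14²≡22 (mod 29).
So the quadratic residues mod 29 are {1, 4, 5, 6, 7, 9, 13, 16, 20, 22, 23, 24, 25, 28}.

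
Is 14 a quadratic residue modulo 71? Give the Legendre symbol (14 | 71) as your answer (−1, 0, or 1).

-1

Pull out 2: since 71 ≡ 7 (mod 8), (2/71) = +1.
Reciprocity: 7 ≡ 3 and 71 ≡ 3 (mod 4), so (7/71) = −(71/7).
Reduce top mod 7: now compute (1/7).
Reached (1/7) = 1. Collecting the sign flips along the way, the symbol is -1.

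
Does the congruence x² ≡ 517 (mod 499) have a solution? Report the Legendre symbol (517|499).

-1

Euler's criterion: (517/499) ≡ 18^249 (mod 499).
18^2 ≡ 324 (mod 499)
18^4 ≡ 186 (mod 499)
18^8 ≡ 165 (mod 499)
18^16 ≡ 279 (mod 499)
18^32 ≡ 496 (mod 499)
18^64 ≡ 9 (mod 499)
18^128 ≡ 81 (mod 499)
18^249 = 18^(128+64+32+16+8+1) ≡ 498 (mod 499).
Result is 498 ≡ −1, so (517/499) = −1.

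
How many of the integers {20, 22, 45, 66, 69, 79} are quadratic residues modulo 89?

5

(20/89) = +1 → QR.
(22/89) = +1 → QR.
(45/89) = +1 → QR.
(66/89) = -1 → non-residue.
(69/89) = +1 → QR.
(79/89) = +1 → QR.
Total quadratic residues among the 6: 5.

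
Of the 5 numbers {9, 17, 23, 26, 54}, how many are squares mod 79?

(9/79) = +1 → QR.
(17/79) = -1 → non-residue.
(23/79) = +1 → QR.
(26/79) = +1 → QR.
(54/79) = -1 → non-residue.
Total quadratic residues among the 5: 3.

3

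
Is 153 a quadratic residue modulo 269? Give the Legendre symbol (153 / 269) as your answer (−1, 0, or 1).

-1

Reciprocity: 153 ≡ 1 and 269 ≡ 1 (mod 4), so (153/269) = +(269/153).
Reduce top mod 153: now compute (116/153).
Pull out 2^2: since 153 ≡ 1 (mod 8), (2/153) = +1, so (2/153)^2 = +1.
Reciprocity: 29 ≡ 1 and 153 ≡ 1 (mod 4), so (29/153) = +(153/29).
Reduce top mod 29: now compute (8/29).
Pull out 2^3: since 29 ≡ 5 (mod 8), (2/29) = -1, so (2/29)^3 = -1.
Reached (1/29) = 1. Collecting the sign flips along the way, the symbol is -1.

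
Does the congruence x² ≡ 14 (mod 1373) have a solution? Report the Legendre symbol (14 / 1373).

-1

Pull out 2: since 1373 ≡ 5 (mod 8), (2/1373) = -1.
Reciprocity: 7 ≡ 3 and 1373 ≡ 1 (mod 4), so (7/1373) = +(1373/7).
Reduce top mod 7: now compute (1/7).
Reached (1/7) = 1. Collecting the sign flips along the way, the symbol is -1.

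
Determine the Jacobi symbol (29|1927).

Reciprocity: 29 ≡ 1 and 1927 ≡ 3 (mod 4), so (29/1927) = +(1927/29).
Reduce top mod 29: now compute (13/29).
Reciprocity: 13 ≡ 1 and 29 ≡ 1 (mod 4), so (13/29) = +(29/13).
Reduce top mod 13: now compute (3/13).
Reciprocity: 3 ≡ 3 and 13 ≡ 1 (mod 4), so (3/13) = +(13/3).
Reduce top mod 3: now compute (1/3).
Reached (1/3) = 1. Collecting the sign flips along the way, the symbol is +1.

1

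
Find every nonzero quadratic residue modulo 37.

1, 3, 4, 7, 9, 10, 11, 12, 16, 21, 25, 26, 27, 28, 30, 33, 34, 36

Square k = 1,…,18 (k and 37−k give the same square):
1²=1, 2²=4, 3²=9, 4²=16, 5²=25, 6²=36, 7²≡12, 8²≡27, 9²≡7, 10²≡26, 11²≡10, 12²≡33, 13²≡21, 14²≡11, 15²≡3, 16²≡34, 17²≡30, 18²≡28 (mod 37).
So the quadratic residues mod 37 are {1, 3, 4, 7, 9, 10, 11, 12, 16, 21, 25, 26, 27, 28, 30, 33, 34, 36}.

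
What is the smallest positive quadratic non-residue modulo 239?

7

(2/239) = +1, so 2 is a residue.
(3/239) = +1, so 3 is a residue.
(4/239) = +1, so 4 is a residue.
(5/239) = +1, so 5 is a residue.
(6/239) = +1, so 6 is a residue.
(7/239) = −1, so 7 is the smallest positive non-residue mod 239.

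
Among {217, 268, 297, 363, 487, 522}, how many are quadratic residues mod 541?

(217/541) = +1 → QR.
(268/541) = -1 → non-residue.
(297/541) = -1 → non-residue.
(363/541) = +1 → QR.
(487/541) = -1 → non-residue.
(522/541) = +1 → QR.
Total quadratic residues among the 6: 3.

3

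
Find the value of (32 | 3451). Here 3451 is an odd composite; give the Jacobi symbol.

-1

Pull out 2^5: since 3451 ≡ 3 (mod 8), (2/3451) = -1, so (2/3451)^5 = -1.
Reached (1/3451) = 1. Collecting the sign flips along the way, the symbol is -1.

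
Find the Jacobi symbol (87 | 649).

Reciprocity: 87 ≡ 3 and 649 ≡ 1 (mod 4), so (87/649) = +(649/87).
Reduce top mod 87: now compute (40/87).
Pull out 2^3: since 87 ≡ 7 (mod 8), (2/87) = +1, so (2/87)^3 = +1.
Reciprocity: 5 ≡ 1 and 87 ≡ 3 (mod 4), so (5/87) = +(87/5).
Reduce top mod 5: now compute (2/5).
Pull out 2: since 5 ≡ 5 (mod 8), (2/5) = -1.
Reached (1/5) = 1. Collecting the sign flips along the way, the symbol is -1.

-1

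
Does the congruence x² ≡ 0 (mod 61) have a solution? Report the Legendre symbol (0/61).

0

Top reduces to 0: gcd > 1, so the symbol is 0.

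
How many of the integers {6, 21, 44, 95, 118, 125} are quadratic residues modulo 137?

2

(6/137) = -1 → non-residue.
(21/137) = -1 → non-residue.
(44/137) = +1 → QR.
(95/137) = -1 → non-residue.
(118/137) = +1 → QR.
(125/137) = -1 → non-residue.
Total quadratic residues among the 6: 2.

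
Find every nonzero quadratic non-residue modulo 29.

Square k = 1,…,14 (k and 29−k give the same square):
1²=1, 2²=4, 3²=9, 4²=16, 5²=25, 6²≡7, 7²≡20, 8²≡6, 9²≡23, 10²≡13, 11²≡5, 12²≡28, 13²≡24, 14²≡22 (mod 29).
The residues are {1, 4, 5, 6, 7, 9, 13, 16, 20, 22, 23, 24, 25, 28}; the non-residues are the remaining 14 nonzero classes.

2, 3, 8, 10, 11, 12, 14, 15, 17, 18, 19, 21, 26, 27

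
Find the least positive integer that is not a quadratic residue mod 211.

2

(2/211) = −1, so 2 is the smallest positive non-residue mod 211.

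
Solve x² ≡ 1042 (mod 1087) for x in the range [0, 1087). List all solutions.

Since 1087 ≡ 3 (mod 4), a square root of 1042 is 1042^((1087+1)/4) = 1042^272 mod 1087.
Repeated squaring: 1042^2≡938, 1042^4≡461, 1042^8≡556, 1042^16≡428, 1042^32≡568, 1042^64≡872, 1042^128≡571, 1042^256≡1028 (mod 1087).
1042^272 = 1042^(256+16) ≡ 836 (mod 1087).
Check: 836² = 698896 ≡ 1042 (mod 1087). The two roots are 251 and 836.

251, 836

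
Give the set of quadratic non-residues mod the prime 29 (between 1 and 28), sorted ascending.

Square k = 1,…,14 (k and 29−k give the same square):
1²=1, 2²=4, 3²=9, 4²=16, 5²=25, 6²≡7, 7²≡20, 8²≡6, 9²≡23, 10²≡13, 11²≡5, 12²≡28, 13²≡24, 14²≡22 (mod 29).
The residues are {1, 4, 5, 6, 7, 9, 13, 16, 20, 22, 23, 24, 25, 28}; the non-residues are the remaining 14 nonzero classes.

2 3 8 10 11 12 14 15 17 18 19 21 26 27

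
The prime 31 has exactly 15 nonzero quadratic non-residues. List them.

3, 6, 11, 12, 13, 15, 17, 21, 22, 23, 24, 26, 27, 29, 30

Square k = 1,…,15 (k and 31−k give the same square):
1²=1, 2²=4, 3²=9, 4²=16, 5²=25, 6²≡5, 7²≡18, 8²≡2, 9²≡19, 10²≡7, 11²≡28, 12²≡20, 13²≡14, 14²≡10, 15²≡8 (mod 31).
The residues are {1, 2, 4, 5, 7, 8, 9, 10, 14, 16, 18, 19, 20, 25, 28}; the non-residues are the remaining 15 nonzero classes.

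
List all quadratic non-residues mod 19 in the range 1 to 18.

2 3 8 10 12 13 14 15 18

Square k = 1,…,9 (k and 19−k give the same square):
1²=1, 2²=4, 3²=9, 4²=16, 5²≡6, 6²≡17, 7²≡11, 8²≡7, 9²≡5 (mod 19).
The residues are {1, 4, 5, 6, 7, 9, 11, 16, 17}; the non-residues are the remaining 9 nonzero classes.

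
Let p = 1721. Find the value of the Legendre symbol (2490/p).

-1

First reduce: 2490 ≡ 769 (mod 1721).
Reciprocity: 769 ≡ 1 and 1721 ≡ 1 (mod 4), so (769/1721) = +(1721/769).
Reduce top mod 769: now compute (183/769).
Reciprocity: 183 ≡ 3 and 769 ≡ 1 (mod 4), so (183/769) = +(769/183).
Reduce top mod 183: now compute (37/183).
Reciprocity: 37 ≡ 1 and 183 ≡ 3 (mod 4), so (37/183) = +(183/37).
Reduce top mod 37: now compute (35/37).
Reciprocity: 35 ≡ 3 and 37 ≡ 1 (mod 4), so (35/37) = +(37/35).
Reduce top mod 35: now compute (2/35).
Pull out 2: since 35 ≡ 3 (mod 8), (2/35) = -1.
Reached (1/35) = 1. Collecting the sign flips along the way, the symbol is -1.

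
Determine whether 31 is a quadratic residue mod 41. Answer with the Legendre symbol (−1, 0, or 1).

1

Reciprocity: 31 ≡ 3 and 41 ≡ 1 (mod 4), so (31/41) = +(41/31).
Reduce top mod 31: now compute (10/31).
Pull out 2: since 31 ≡ 7 (mod 8), (2/31) = +1.
Reciprocity: 5 ≡ 1 and 31 ≡ 3 (mod 4), so (5/31) = +(31/5).
Reduce top mod 5: now compute (1/5).
Reached (1/5) = 1. Collecting the sign flips along the way, the symbol is +1.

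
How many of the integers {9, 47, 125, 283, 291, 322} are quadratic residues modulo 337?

3

(9/337) = +1 → QR.
(47/337) = +1 → QR.
(125/337) = -1 → non-residue.
(283/337) = +1 → QR.
(291/337) = -1 → non-residue.
(322/337) = -1 → non-residue.
Total quadratic residues among the 6: 3.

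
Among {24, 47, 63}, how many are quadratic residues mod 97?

(24/97) = +1 → QR.
(47/97) = +1 → QR.
(63/97) = -1 → non-residue.
Total quadratic residues among the 3: 2.

2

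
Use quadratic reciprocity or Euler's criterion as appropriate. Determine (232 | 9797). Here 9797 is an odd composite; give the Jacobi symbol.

-1

Pull out 2^3: since 9797 ≡ 5 (mod 8), (2/9797) = -1, so (2/9797)^3 = -1.
Reciprocity: 29 ≡ 1 and 9797 ≡ 1 (mod 4), so (29/9797) = +(9797/29).
Reduce top mod 29: now compute (24/29).
Pull out 2^3: since 29 ≡ 5 (mod 8), (2/29) = -1, so (2/29)^3 = -1.
Reciprocity: 3 ≡ 3 and 29 ≡ 1 (mod 4), so (3/29) = +(29/3).
Reduce top mod 3: now compute (2/3).
Pull out 2: since 3 ≡ 3 (mod 8), (2/3) = -1.
Reached (1/3) = 1. Collecting the sign flips along the way, the symbol is -1.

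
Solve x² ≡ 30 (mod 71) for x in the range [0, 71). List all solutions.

Since 71 ≡ 3 (mod 4), a square root of 30 is 30^((71+1)/4) = 30^18 mod 71.
Repeated squaring: 30^2≡48, 30^4≡32, 30^8≡30, 30^16≡48 (mod 71).
30^18 = 30^(16+2) ≡ 32 (mod 71).
Check: 32² = 1024 ≡ 30 (mod 71). The two roots are 32 and 39.

32, 39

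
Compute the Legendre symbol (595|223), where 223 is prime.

First reduce: 595 ≡ 149 (mod 223).
Reciprocity: 149 ≡ 1 and 223 ≡ 3 (mod 4), so (149/223) = +(223/149).
Reduce top mod 149: now compute (74/149).
Pull out 2: since 149 ≡ 5 (mod 8), (2/149) = -1.
Reciprocity: 37 ≡ 1 and 149 ≡ 1 (mod 4), so (37/149) = +(149/37).
Reduce top mod 37: now compute (1/37).
Reached (1/37) = 1. Collecting the sign flips along the way, the symbol is -1.

-1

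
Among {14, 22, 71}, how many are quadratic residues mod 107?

1

(14/107) = +1 → QR.
(22/107) = -1 → non-residue.
(71/107) = -1 → non-residue.
Total quadratic residues among the 3: 1.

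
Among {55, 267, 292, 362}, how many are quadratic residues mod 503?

(55/503) = -1 → non-residue.
(267/503) = -1 → non-residue.
(292/503) = +1 → QR.
(362/503) = -1 → non-residue.
Total quadratic residues among the 4: 1.

1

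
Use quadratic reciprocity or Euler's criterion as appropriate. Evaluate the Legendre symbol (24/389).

Euler's criterion: (24/389) ≡ 24^194 (mod 389).
24^2 ≡ 187 (mod 389)
24^4 ≡ 348 (mod 389)
24^8 ≡ 125 (mod 389)
24^16 ≡ 65 (mod 389)
24^32 ≡ 335 (mod 389)
24^64 ≡ 193 (mod 389)
24^128 ≡ 294 (mod 389)
24^194 = 24^(128+64+2) ≡ 1 (mod 389).
Result is 1, so (24/389) = 1.

1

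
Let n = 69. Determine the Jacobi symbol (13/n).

1

Reciprocity: 13 ≡ 1 and 69 ≡ 1 (mod 4), so (13/69) = +(69/13).
Reduce top mod 13: now compute (4/13).
Pull out 2^2: since 13 ≡ 5 (mod 8), (2/13) = -1, so (2/13)^2 = +1.
Reached (1/13) = 1. Collecting the sign flips along the way, the symbol is +1.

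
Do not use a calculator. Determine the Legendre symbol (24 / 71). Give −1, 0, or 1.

Pull out 2^3: since 71 ≡ 7 (mod 8), (2/71) = +1, so (2/71)^3 = +1.
Reciprocity: 3 ≡ 3 and 71 ≡ 3 (mod 4), so (3/71) = −(71/3).
Reduce top mod 3: now compute (2/3).
Pull out 2: since 3 ≡ 3 (mod 8), (2/3) = -1.
Reached (1/3) = 1. Collecting the sign flips along the way, the symbol is +1.

1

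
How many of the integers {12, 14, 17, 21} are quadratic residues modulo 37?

2

(12/37) = +1 → QR.
(14/37) = -1 → non-residue.
(17/37) = -1 → non-residue.
(21/37) = +1 → QR.
Total quadratic residues among the 4: 2.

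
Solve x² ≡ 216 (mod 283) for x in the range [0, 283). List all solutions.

102, 181

Since 283 ≡ 3 (mod 4), a square root of 216 is 216^((283+1)/4) = 216^71 mod 283.
Repeated squaring: 216^2≡244, 216^4≡106, 216^8≡199, 216^16≡264, 216^32≡78, 216^64≡141 (mod 283).
216^71 = 216^(64+4+2+1) ≡ 181 (mod 283).
Check: 181² = 32761 ≡ 216 (mod 283). The two roots are 102 and 181.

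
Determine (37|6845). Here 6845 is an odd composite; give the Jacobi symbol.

Reciprocity: 37 ≡ 1 and 6845 ≡ 1 (mod 4), so (37/6845) = +(6845/37).
Reduce top mod 37: now compute (0/37).
Top reduces to 0: gcd > 1, so the symbol is 0.

0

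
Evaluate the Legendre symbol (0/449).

Top reduces to 0: gcd > 1, so the symbol is 0.

0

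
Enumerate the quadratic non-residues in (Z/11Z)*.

Square k = 1,…,5 (k and 11−k give the same square):
1²=1, 2²=4, 3²=9, 4²≡5, 5²≡3 (mod 11).
The residues are {1, 3, 4, 5, 9}; the non-residues are the remaining 5 nonzero classes.

2,6,7,8,10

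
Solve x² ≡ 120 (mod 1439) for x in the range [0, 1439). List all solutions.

170, 1269

Since 1439 ≡ 3 (mod 4), a square root of 120 is 120^((1439+1)/4) = 120^360 mod 1439.
Repeated squaring: 120^2≡10, 120^4≡100, 120^8≡1366, 120^16≡1012, 120^32≡1015, 120^64≡1340, 120^128≡1167, 120^256≡595 (mod 1439).
120^360 = 120^(256+64+32+8) ≡ 1269 (mod 1439).
Check: 1269² = 1610361 ≡ 120 (mod 1439). The two roots are 170 and 1269.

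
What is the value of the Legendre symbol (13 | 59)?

-1

Reciprocity: 13 ≡ 1 and 59 ≡ 3 (mod 4), so (13/59) = +(59/13).
Reduce top mod 13: now compute (7/13).
Reciprocity: 7 ≡ 3 and 13 ≡ 1 (mod 4), so (7/13) = +(13/7).
Reduce top mod 7: now compute (6/7).
Pull out 2: since 7 ≡ 7 (mod 8), (2/7) = +1.
Reciprocity: 3 ≡ 3 and 7 ≡ 3 (mod 4), so (3/7) = −(7/3).
Reduce top mod 3: now compute (1/3).
Reached (1/3) = 1. Collecting the sign flips along the way, the symbol is -1.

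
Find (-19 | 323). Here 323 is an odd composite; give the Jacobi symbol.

0

First reduce: -19 ≡ 304 (mod 323).
Pull out 2^4: since 323 ≡ 3 (mod 8), (2/323) = -1, so (2/323)^4 = +1.
Reciprocity: 19 ≡ 3 and 323 ≡ 3 (mod 4), so (19/323) = −(323/19).
Reduce top mod 19: now compute (0/19).
Top reduces to 0: gcd > 1, so the symbol is 0.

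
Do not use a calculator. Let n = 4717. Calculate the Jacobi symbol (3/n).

Reciprocity: 3 ≡ 3 and 4717 ≡ 1 (mod 4), so (3/4717) = +(4717/3).
Reduce top mod 3: now compute (1/3).
Reached (1/3) = 1. Collecting the sign flips along the way, the symbol is +1.

1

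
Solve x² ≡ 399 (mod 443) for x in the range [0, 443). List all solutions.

117, 326

Since 443 ≡ 3 (mod 4), a square root of 399 is 399^((443+1)/4) = 399^111 mod 443.
Repeated squaring: 399^2≡164, 399^4≡316, 399^8≡181, 399^16≡422, 399^32≡441, 399^64≡4 (mod 443).
399^111 = 399^(64+32+8+4+2+1) ≡ 117 (mod 443).
Check: 117² = 13689 ≡ 399 (mod 443). The two roots are 117 and 326.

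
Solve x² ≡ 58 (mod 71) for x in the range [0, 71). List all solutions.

22, 49

Since 71 ≡ 3 (mod 4), a square root of 58 is 58^((71+1)/4) = 58^18 mod 71.
Repeated squaring: 58^2≡27, 58^4≡19, 58^8≡6, 58^16≡36 (mod 71).
58^18 = 58^(16+2) ≡ 49 (mod 71).
Check: 49² = 2401 ≡ 58 (mod 71). The two roots are 22 and 49.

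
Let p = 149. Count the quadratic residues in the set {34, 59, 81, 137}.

(34/149) = -1 → non-residue.
(59/149) = -1 → non-residue.
(81/149) = +1 → QR.
(137/149) = -1 → non-residue.
Total quadratic residues among the 4: 1.

1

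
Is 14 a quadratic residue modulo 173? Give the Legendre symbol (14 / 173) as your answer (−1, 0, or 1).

1

Pull out 2: since 173 ≡ 5 (mod 8), (2/173) = -1.
Reciprocity: 7 ≡ 3 and 173 ≡ 1 (mod 4), so (7/173) = +(173/7).
Reduce top mod 7: now compute (5/7).
Reciprocity: 5 ≡ 1 and 7 ≡ 3 (mod 4), so (5/7) = +(7/5).
Reduce top mod 5: now compute (2/5).
Pull out 2: since 5 ≡ 5 (mod 8), (2/5) = -1.
Reached (1/5) = 1. Collecting the sign flips along the way, the symbol is +1.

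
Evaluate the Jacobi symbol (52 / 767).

0

Pull out 2^2: since 767 ≡ 7 (mod 8), (2/767) = +1, so (2/767)^2 = +1.
Reciprocity: 13 ≡ 1 and 767 ≡ 3 (mod 4), so (13/767) = +(767/13).
Reduce top mod 13: now compute (0/13).
Top reduces to 0: gcd > 1, so the symbol is 0.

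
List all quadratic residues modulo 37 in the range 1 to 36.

Square k = 1,…,18 (k and 37−k give the same square):
1²=1, 2²=4, 3²=9, 4²=16, 5²=25, 6²=36, 7²≡12, 8²≡27, 9²≡7, 10²≡26, 11²≡10, 12²≡33, 13²≡21, 14²≡11, 15²≡3, 16²≡34, 17²≡30, 18²≡28 (mod 37).
So the quadratic residues mod 37 are {1, 3, 4, 7, 9, 10, 11, 12, 16, 21, 25, 26, 27, 28, 30, 33, 34, 36}.

1 3 4 7 9 10 11 12 16 21 25 26 27 28 30 33 34 36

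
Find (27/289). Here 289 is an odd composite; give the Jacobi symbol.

Reciprocity: 27 ≡ 3 and 289 ≡ 1 (mod 4), so (27/289) = +(289/27).
Reduce top mod 27: now compute (19/27).
Reciprocity: 19 ≡ 3 and 27 ≡ 3 (mod 4), so (19/27) = −(27/19).
Reduce top mod 19: now compute (8/19).
Pull out 2^3: since 19 ≡ 3 (mod 8), (2/19) = -1, so (2/19)^3 = -1.
Reached (1/19) = 1. Collecting the sign flips along the way, the symbol is +1.

1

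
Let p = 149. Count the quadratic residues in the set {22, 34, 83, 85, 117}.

(22/149) = +1 → QR.
(34/149) = -1 → non-residue.
(83/149) = -1 → non-residue.
(85/149) = +1 → QR.
(117/149) = -1 → non-residue.
Total quadratic residues among the 5: 2.

2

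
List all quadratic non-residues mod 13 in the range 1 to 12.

2,5,6,7,8,11

Square k = 1,…,6 (k and 13−k give the same square):
1²=1, 2²=4, 3²=9, 4²≡3, 5²≡12, 6²≡10 (mod 13).
The residues are {1, 3, 4, 9, 10, 12}; the non-residues are the remaining 6 nonzero classes.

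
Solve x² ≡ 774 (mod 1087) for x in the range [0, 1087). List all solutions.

Since 1087 ≡ 3 (mod 4), a square root of 774 is 774^((1087+1)/4) = 774^272 mod 1087.
Repeated squaring: 774^2≡139, 774^4≡842, 774^8≡240, 774^16≡1076, 774^32≡121, 774^64≡510, 774^128≡307, 774^256≡767 (mod 1087).
774^272 = 774^(256+16) ≡ 259 (mod 1087).
Check: 259² = 67081 ≡ 774 (mod 1087). The two roots are 259 and 828.

259, 828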